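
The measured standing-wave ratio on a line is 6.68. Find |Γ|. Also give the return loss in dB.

|Γ| ≈ 0.74; return loss ≈ 2.62 dB

|Γ| = (S − 1)/(S + 1) = (6.68 − 1)/(6.68 + 1) = 5.68/7.68
RL = −20·log₁₀|Γ| = −20·log₁₀(0.74)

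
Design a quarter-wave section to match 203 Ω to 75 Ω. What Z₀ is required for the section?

Z_qwt = √(Z_0·R_L) = √(75 × 203) = √15220

Z_qwt ≈ 123 Ω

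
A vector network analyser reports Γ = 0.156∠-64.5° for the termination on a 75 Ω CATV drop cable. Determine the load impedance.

Z_L ≈ 82.2 − j23.7 Ω

Z_L = Z_0·(1 + Γ)/(1 − Γ) = 75·(1.07 − j0.141)/(0.933 + j0.141)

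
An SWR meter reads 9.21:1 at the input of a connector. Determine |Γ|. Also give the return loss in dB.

|Γ| ≈ 0.804; return loss ≈ 1.89 dB

|Γ| = (S − 1)/(S + 1) = (9.21 − 1)/(9.21 + 1) = 8.21/10.2
RL = −20·log₁₀|Γ| = −20·log₁₀(0.804)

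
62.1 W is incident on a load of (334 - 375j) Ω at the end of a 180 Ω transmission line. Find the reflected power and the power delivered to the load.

P_reflected ≈ 25.2 W; P_delivered ≈ 36.9 W

|Γ| = |(154 − j375)/(514 − j375)| = 0.637
|Γ|² = 0.406
P_refl = |Γ|²·P_inc = 25.2 W, P_del = (1 − |Γ|²)·P_inc = 36.9 W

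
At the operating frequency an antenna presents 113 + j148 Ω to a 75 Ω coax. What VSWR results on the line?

VSWR ≈ 4.53

Γ = (Z_L − Z_0)/(Z_L + Z_0) = (38 + j148)/(188 + j148)
|Γ| = 153/239 = 0.639
VSWR = (1 + |Γ|)/(1 − |Γ|) = 1.64/0.361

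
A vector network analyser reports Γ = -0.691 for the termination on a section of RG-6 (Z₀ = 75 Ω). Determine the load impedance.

Z_L ≈ 13.7 Ω

Z_L = Z_0·(1 + Γ)/(1 − Γ) = 75·(0.309)/(1.69)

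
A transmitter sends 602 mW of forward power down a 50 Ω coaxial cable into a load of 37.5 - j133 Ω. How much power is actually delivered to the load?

P_delivered ≈ 178 mW

|Γ| = |(-12.5 − j133)/(87.5 − j133)| = 0.839
|Γ|² = 0.704
P_refl = |Γ|²·P_inc = 424 mW, P_del = (1 − |Γ|²)·P_inc = 178 mW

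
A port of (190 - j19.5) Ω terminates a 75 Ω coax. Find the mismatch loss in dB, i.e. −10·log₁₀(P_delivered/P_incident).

Γ = (115 − j19.5)/(265 − j19.5), |Γ| = 0.439
|Γ|² = 0.193, so P_del/P_inc = 1 − |Γ|² = 0.807
ML = −10·log₁₀(1 − |Γ|²)

mismatch loss ≈ 0.93 dB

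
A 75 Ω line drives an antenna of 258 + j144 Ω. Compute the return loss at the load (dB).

Γ = (183 + j144)/(333 + j144), |Γ| = 0.642
RL = −20·log₁₀|Γ| = −20·log₁₀(0.642)

RL ≈ 3.85 dB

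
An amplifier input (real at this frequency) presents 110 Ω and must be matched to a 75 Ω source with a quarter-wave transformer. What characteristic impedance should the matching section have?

Z_qwt = √(Z_0·R_L) = √(75 × 110) = √8250

Z_qwt ≈ 90.8 Ω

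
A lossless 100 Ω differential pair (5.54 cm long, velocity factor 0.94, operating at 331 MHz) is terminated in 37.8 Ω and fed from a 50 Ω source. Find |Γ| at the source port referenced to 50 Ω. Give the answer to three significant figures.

|Γ| ≈ 0.365

λ = v/f = 0.94·c / 331 MHz = 0.852 m
βl = 2π·l/λ = 2π × 0.065 = 23.4°
tan(βl) = 0.433
Z_in = Z_0·(Z_L + jZ_0·tanβl)/(Z_0 + jZ_L·tanβl) = 43.7 + j36.1 Ω
Γ_s = (Z_in − Z_s)/(Z_in + Z_s) = (-6.29 + j36.1)/(93.7 + j36.1), |Γ_s| = 0.365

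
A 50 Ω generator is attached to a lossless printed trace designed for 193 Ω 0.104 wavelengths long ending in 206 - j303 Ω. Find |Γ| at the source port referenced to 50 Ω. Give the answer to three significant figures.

|Γ| ≈ 0.649

βl = 2π × 0.104 = 37.4°
tan(βl) = 0.766
Z_in = Z_0·(Z_L + jZ_0·tanβl)/(Z_0 + jZ_L·tanβl) = 59.2 − j92.5 Ω
Γ_s = (Z_in − Z_s)/(Z_in + Z_s) = (9.23 − j92.5)/(109 − j92.5), |Γ_s| = 0.649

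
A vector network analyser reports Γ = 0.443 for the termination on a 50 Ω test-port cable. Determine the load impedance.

Z_L ≈ 130 Ω

Z_L = Z_0·(1 + Γ)/(1 − Γ) = 50·(1.44)/(0.557)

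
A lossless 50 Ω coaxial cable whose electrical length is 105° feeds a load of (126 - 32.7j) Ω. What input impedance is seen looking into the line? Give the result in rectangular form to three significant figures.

Z_in ≈ 20.8 + j16.6 Ω

tan(βl) = tan(105°) = -3.73
Z_in = Z_0·(Z_L + jZ_0·tanβl)/(Z_0 + jZ_L·tanβl)
     = 50·(126 − j219)/(-72 − j470)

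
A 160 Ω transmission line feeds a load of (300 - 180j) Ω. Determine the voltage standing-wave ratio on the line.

Γ = (Z_L − Z_0)/(Z_L + Z_0) = (140 − j180)/(460 − j180)
|Γ| = 228/494 = 0.462
VSWR = (1 + |Γ|)/(1 − |Γ|) = 1.46/0.538

VSWR ≈ 2.72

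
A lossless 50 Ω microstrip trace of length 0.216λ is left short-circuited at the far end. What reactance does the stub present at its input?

X_in ≈ 230 Ω (inductive)

βl = 2π × 0.216 = 77.8°
tan(βl) = 4.61
For a short-circuited stub, Z_in = jZ_0·tan(βl)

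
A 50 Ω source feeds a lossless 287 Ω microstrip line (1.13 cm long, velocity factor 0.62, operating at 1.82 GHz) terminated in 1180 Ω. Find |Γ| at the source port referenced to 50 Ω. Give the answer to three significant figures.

λ = v/f = 0.62·c / 1.82 GHz = 0.102 m
βl = 2π·l/λ = 2π × 0.111 = 39.8°
tan(βl) = 0.833
Z_in = Z_0·(Z_L + jZ_0·tanβl)/(Z_0 + jZ_L·tanβl) = 157 − j299 Ω
Γ_s = (Z_in − Z_s)/(Z_in + Z_s) = (107 − j299)/(207 − j299), |Γ_s| = 0.873

|Γ| ≈ 0.873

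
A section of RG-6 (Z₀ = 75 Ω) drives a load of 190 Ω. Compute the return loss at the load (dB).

Γ = (190 − 75)/(190 + 75) = 0.434
RL = −20·log₁₀|Γ| = −20·log₁₀(0.434)

RL ≈ 7.25 dB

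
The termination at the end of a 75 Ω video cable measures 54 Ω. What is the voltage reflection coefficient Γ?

Γ = -0.163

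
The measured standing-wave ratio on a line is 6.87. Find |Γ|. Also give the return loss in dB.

|Γ| ≈ 0.746; return loss ≈ 2.55 dB

|Γ| = (S − 1)/(S + 1) = (6.87 − 1)/(6.87 + 1) = 5.87/7.87
RL = −20·log₁₀|Γ| = −20·log₁₀(0.746)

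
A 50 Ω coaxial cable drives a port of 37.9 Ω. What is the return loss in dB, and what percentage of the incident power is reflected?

Γ = (37.9 − 50)/(37.9 + 50) = -0.138
RL = −20·log₁₀(0.138) = 17.2 dB
P_refl/P_inc = |Γ|² = 0.0189

RL ≈ 17.2 dB; 1.89% of incident power reflected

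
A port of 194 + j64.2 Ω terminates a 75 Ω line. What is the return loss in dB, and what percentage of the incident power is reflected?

RL ≈ 6.22 dB; 23.9% of incident power reflected

Γ = (119 + j64.2)/(269 + j64.2), |Γ| = 0.489
RL = −20·log₁₀(0.489) = 6.22 dB
P_refl/P_inc = |Γ|² = 0.239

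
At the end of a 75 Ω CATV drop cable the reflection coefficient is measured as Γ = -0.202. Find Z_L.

Z_L ≈ 49.8 Ω

Z_L = Z_0·(1 + Γ)/(1 − Γ) = 75·(0.798)/(1.2)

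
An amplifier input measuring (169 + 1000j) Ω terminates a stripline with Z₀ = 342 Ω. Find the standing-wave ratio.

Γ = (Z_L − Z_0)/(Z_L + Z_0) = (-173 + j1000)/(511 + j1000)
|Γ| = 1010/1120 = 0.904
VSWR = (1 + |Γ|)/(1 − |Γ|) = 1.9/0.0963

VSWR ≈ 19.8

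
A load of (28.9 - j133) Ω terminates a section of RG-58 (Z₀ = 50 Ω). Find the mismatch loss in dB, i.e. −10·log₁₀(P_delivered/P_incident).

Γ = (-21.1 − j133)/(78.9 − j133), |Γ| = 0.871
|Γ|² = 0.758, so P_del/P_inc = 1 − |Γ|² = 0.242
ML = −10·log₁₀(1 − |Γ|²)

mismatch loss ≈ 6.17 dB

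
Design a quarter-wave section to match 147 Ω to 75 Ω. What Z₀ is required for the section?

Z_qwt = √(Z_0·R_L) = √(75 × 147) = √11020

Z_qwt ≈ 105 Ω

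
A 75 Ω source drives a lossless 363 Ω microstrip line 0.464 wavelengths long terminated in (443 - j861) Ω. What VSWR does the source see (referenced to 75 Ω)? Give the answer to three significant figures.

VSWR ≈ 31.1

βl = 2π × 0.464 = 167°
tan(βl) = -0.23
Z_in = Z_0·(Z_L + jZ_0·tanβl)/(Z_0 + jZ_L·tanβl) = 1640 − j1070 Ω
Γ_s = (Z_in − Z_s)/(Z_in + Z_s) = (1560 − j1070)/(1710 − j1070), |Γ_s| = 0.938
VSWR = (1 + |Γ_s|)/(1 − |Γ_s|)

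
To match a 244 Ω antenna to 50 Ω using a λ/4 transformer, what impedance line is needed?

Z_qwt ≈ 110 Ω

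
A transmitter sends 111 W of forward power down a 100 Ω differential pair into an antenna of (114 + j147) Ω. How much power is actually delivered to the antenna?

P_delivered ≈ 75.1 W

|Γ| = |(14 + j147)/(214 + j147)| = 0.569
|Γ|² = 0.323
P_refl = |Γ|²·P_inc = 35.9 W, P_del = (1 − |Γ|²)·P_inc = 75.1 W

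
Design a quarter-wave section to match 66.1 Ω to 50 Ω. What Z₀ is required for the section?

Z_qwt = √(Z_0·R_L) = √(50 × 66.1) = √3305

Z_qwt ≈ 57.5 Ω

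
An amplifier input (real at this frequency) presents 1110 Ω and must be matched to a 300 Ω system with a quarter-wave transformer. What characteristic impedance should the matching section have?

Z_qwt ≈ 577 Ω

Z_qwt = √(Z_0·R_L) = √(300 × 1110) = √333000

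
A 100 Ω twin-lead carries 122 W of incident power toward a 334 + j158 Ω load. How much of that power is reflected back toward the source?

P_reflected ≈ 45.6 W

|Γ| = |(234 + j158)/(434 + j158)| = 0.611
|Γ|² = 0.374
P_refl = |Γ|²·P_inc = 45.6 W, P_del = (1 − |Γ|²)·P_inc = 76.4 W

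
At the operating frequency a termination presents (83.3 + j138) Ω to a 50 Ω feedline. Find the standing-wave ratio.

Γ = (Z_L − Z_0)/(Z_L + Z_0) = (33.3 + j138)/(133.3 + j138)
|Γ| = 142/192 = 0.74
VSWR = (1 + |Γ|)/(1 − |Γ|) = 1.74/0.26

VSWR ≈ 6.69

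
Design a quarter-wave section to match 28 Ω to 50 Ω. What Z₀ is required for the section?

Z_qwt ≈ 37.4 Ω

Z_qwt = √(Z_0·R_L) = √(50 × 28) = √1400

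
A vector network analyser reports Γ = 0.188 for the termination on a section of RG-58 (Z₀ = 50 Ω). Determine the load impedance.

Z_L = Z_0·(1 + Γ)/(1 − Γ) = 50·(1.19)/(0.812)

Z_L ≈ 73.2 Ω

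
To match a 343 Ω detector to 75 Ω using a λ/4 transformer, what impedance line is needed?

Z_qwt = √(Z_0·R_L) = √(75 × 343) = √25720

Z_qwt ≈ 160 Ω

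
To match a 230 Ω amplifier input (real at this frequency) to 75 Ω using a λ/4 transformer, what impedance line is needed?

Z_qwt ≈ 131 Ω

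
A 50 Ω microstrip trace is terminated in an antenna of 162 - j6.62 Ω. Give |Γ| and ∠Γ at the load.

Γ ≈ 0.529 ∠ -1.59°

Γ = (Z_L − Z_0)/(Z_L + Z_0) = (112 − j6.62)/(212 − j6.62)
|Γ| = 112/212 = 0.529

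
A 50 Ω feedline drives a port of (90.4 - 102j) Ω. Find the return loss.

Γ = (40.4 − j102)/(140.4 − j102), |Γ| = 0.632
RL = −20·log₁₀|Γ| = −20·log₁₀(0.632)

RL ≈ 3.98 dB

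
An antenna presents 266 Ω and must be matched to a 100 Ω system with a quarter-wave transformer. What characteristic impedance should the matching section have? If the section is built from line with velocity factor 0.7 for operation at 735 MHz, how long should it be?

Z_qwt = √(Z_0·R_L) = √(100 × 266) = √26600
λ = 0.7·c/f = 0.286 m, so l = λ/4 = 0.0714 m

Z_qwt ≈ 163 Ω; length ≈ 7.14 cm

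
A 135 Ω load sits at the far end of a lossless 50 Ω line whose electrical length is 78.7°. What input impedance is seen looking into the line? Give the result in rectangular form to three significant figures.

tan(βl) = tan(78.7°) = 5
Z_in = Z_0·(Z_L + jZ_0·tanβl)/(Z_0 + jZ_L·tanβl)
     = 50·(135 + j250)/(50 + j676)

Z_in ≈ 19.2 − j8.57 Ω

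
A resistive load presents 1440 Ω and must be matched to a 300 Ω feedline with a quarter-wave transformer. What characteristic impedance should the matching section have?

Z_qwt = √(Z_0·R_L) = √(300 × 1440) = √432000

Z_qwt ≈ 657 Ω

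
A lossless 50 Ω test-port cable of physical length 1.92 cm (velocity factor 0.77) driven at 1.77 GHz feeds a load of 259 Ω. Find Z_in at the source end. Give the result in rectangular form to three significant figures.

λ = v/f = 0.77·c / 1.77 GHz = 0.131 m
βl = 2π·l/λ = 2π × 0.147 = 53°
tan(βl) = tan(53°) = 1.33
Z_in = Z_0·(Z_L + jZ_0·tanβl)/(Z_0 + jZ_L·tanβl)
     = 50·(259 + j66.3)/(50 + j343)

Z_in ≈ 14.8 − j35.6 Ω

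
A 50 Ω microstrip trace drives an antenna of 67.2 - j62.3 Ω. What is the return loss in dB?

Γ = (17.2 − j62.3)/(117.2 − j62.3), |Γ| = 0.487
RL = −20·log₁₀|Γ| = −20·log₁₀(0.487)

RL ≈ 6.25 dB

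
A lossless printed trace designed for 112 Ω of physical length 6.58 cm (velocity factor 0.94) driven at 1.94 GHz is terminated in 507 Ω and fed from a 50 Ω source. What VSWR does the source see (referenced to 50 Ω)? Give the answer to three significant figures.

λ = v/f = 0.94·c / 1.94 GHz = 0.145 m
βl = 2π·l/λ = 2π × 0.453 = 163°
tan(βl) = -0.306
Z_in = Z_0·(Z_L + jZ_0·tanβl)/(Z_0 + jZ_L·tanβl) = 190 + j229 Ω
Γ_s = (Z_in − Z_s)/(Z_in + Z_s) = (140 + j229)/(240 + j229), |Γ_s| = 0.809
VSWR = (1 + |Γ_s|)/(1 − |Γ_s|)

VSWR ≈ 9.47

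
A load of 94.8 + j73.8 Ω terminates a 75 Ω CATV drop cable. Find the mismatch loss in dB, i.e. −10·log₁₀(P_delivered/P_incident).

Γ = (19.8 + j73.8)/(169.8 + j73.8), |Γ| = 0.413
|Γ|² = 0.17, so P_del/P_inc = 1 − |Γ|² = 0.83
ML = −10·log₁₀(1 − |Γ|²)

mismatch loss ≈ 0.811 dB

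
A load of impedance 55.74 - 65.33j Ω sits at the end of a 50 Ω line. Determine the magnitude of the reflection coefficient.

|Γ| ≈ 0.528

Γ = (Z_L − Z_0)/(Z_L + Z_0) = (5.74 − j65.33)/(105.7 − j65.33)
|Γ| = 65.6/124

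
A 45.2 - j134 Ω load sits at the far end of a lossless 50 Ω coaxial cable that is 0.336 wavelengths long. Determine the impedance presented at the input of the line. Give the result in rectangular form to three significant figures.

βl = 2π × 0.336 = 121°
tan(βl) = tan(121°) = -1.67
Z_in = Z_0·(Z_L + jZ_0·tanβl)/(Z_0 + jZ_L·tanβl)
     = 50·(45.2 − j217)/(-173 − j75.3)

Z_in ≈ 11.9 + j57.5 Ω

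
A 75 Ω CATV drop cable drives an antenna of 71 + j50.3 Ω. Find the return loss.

RL ≈ 9.72 dB

Γ = (-4 + j50.3)/(146 + j50.3), |Γ| = 0.327
RL = −20·log₁₀|Γ| = −20·log₁₀(0.327)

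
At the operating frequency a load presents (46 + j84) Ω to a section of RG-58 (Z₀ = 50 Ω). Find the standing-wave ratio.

VSWR ≈ 4.87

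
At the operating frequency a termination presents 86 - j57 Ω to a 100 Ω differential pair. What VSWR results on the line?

VSWR ≈ 1.86

Γ = (Z_L − Z_0)/(Z_L + Z_0) = (-14 − j57)/(186 − j57)
|Γ| = 58.7/195 = 0.302
VSWR = (1 + |Γ|)/(1 − |Γ|) = 1.3/0.698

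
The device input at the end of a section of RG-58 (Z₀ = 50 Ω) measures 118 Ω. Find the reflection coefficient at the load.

Γ = 0.405

Γ = (Z_L − Z_0)/(Z_L + Z_0) = (118 − 50)/(118 + 50) = 68/168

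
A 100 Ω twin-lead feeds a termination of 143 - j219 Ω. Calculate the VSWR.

VSWR ≈ 5.29

Γ = (Z_L − Z_0)/(Z_L + Z_0) = (43 − j219)/(243 − j219)
|Γ| = 223/327 = 0.682
VSWR = (1 + |Γ|)/(1 − |Γ|) = 1.68/0.318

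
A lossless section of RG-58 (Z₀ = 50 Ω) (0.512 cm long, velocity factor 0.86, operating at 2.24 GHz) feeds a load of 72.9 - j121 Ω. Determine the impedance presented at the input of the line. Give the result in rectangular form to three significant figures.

λ = v/f = 0.86·c / 2.24 GHz = 0.115 m
βl = 2π·l/λ = 2π × 0.0445 = 16°
tan(βl) = tan(16°) = 0.287
Z_in = Z_0·(Z_L + jZ_0·tanβl)/(Z_0 + jZ_L·tanβl)
     = 50·(72.9 − j107)/(84.7 + j20.9)

Z_in ≈ 25.9 − j69.4 Ω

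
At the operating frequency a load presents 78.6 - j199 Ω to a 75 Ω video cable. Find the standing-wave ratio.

Γ = (Z_L − Z_0)/(Z_L + Z_0) = (3.6 − j199)/(153.6 − j199)
|Γ| = 199/251 = 0.792
VSWR = (1 + |Γ|)/(1 − |Γ|) = 1.79/0.208

VSWR ≈ 8.6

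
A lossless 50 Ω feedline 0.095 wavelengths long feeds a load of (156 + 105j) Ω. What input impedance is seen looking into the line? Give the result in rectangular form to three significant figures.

βl = 2π × 0.095 = 34.2°
tan(βl) = tan(34.2°) = 0.68
Z_in = Z_0·(Z_L + jZ_0·tanβl)/(Z_0 + jZ_L·tanβl)
     = 50·(156 + j139)/(-21.4 + j106)

Z_in ≈ 48.7 − j83.4 Ω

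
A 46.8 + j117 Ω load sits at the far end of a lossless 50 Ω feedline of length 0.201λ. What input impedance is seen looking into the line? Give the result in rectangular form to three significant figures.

βl = 2π × 0.201 = 72.4°
tan(βl) = tan(72.4°) = 3.14
Z_in = Z_0·(Z_L + jZ_0·tanβl)/(Z_0 + jZ_L·tanβl)
     = 50·(46.8 + j274)/(-318 + j147)

Z_in ≈ 10.4 − j38.3 Ω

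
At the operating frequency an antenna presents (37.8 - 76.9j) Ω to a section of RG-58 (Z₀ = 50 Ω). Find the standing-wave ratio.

Γ = (Z_L − Z_0)/(Z_L + Z_0) = (-12.2 − j76.9)/(87.8 − j76.9)
|Γ| = 77.9/117 = 0.667
VSWR = (1 + |Γ|)/(1 − |Γ|) = 1.67/0.333

VSWR ≈ 5.01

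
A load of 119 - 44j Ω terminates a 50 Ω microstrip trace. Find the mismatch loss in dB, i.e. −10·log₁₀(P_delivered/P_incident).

mismatch loss ≈ 1.08 dB

Γ = (69 − j44)/(169 − j44), |Γ| = 0.469
|Γ|² = 0.22, so P_del/P_inc = 1 − |Γ|² = 0.78
ML = −10·log₁₀(1 − |Γ|²)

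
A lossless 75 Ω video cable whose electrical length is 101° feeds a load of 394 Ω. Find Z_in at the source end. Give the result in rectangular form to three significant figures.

tan(βl) = tan(101°) = -5.14
Z_in = Z_0·(Z_L + jZ_0·tanβl)/(Z_0 + jZ_L·tanβl)
     = 75·(394 − j386)/(75 − j2030)

Z_in ≈ 14.8 + j14 Ω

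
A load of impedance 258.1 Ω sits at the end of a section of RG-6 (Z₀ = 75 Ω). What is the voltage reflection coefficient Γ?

Γ = 0.55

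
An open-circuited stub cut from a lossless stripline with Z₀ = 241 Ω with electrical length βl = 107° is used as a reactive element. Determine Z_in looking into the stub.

tan(βl) = -3.27
For an open-circuited stub, Z_in = −jZ_0·cot(βl) = −jZ_0/tan(βl)

Z_in ≈ +j73.7 Ω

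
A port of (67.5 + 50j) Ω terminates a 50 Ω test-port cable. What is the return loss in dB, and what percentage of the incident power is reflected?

Γ = (17.5 + j50)/(117.5 + j50), |Γ| = 0.415
RL = −20·log₁₀(0.415) = 7.64 dB
P_refl/P_inc = |Γ|² = 0.172

RL ≈ 7.64 dB; 17.2% of incident power reflected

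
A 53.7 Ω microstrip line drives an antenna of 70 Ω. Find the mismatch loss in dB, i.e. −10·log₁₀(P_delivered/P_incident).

Γ = (70 − 53.7)/(70 + 53.7) = 0.132
|Γ|² = 0.0174, so P_del/P_inc = 1 − |Γ|² = 0.983
ML = −10·log₁₀(1 − |Γ|²)

mismatch loss ≈ 0.0761 dB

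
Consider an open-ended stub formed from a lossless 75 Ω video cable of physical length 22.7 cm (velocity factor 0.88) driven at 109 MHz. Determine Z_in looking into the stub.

Z_in ≈ −j112 Ω

λ = v/f = 0.88·c / 109 MHz = 2.42 m
βl = 2π·l/λ = 2π × 0.0937 = 33.7°
tan(βl) = 0.668
For an open-ended stub, Z_in = −jZ_0·cot(βl) = −jZ_0/tan(βl)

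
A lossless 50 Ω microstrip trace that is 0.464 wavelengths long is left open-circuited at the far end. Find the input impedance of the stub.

Z_in ≈ +j217 Ω

βl = 2π × 0.464 = 167°
tan(βl) = -0.23
For an open-circuited stub, Z_in = −jZ_0·cot(βl) = −jZ_0/tan(βl)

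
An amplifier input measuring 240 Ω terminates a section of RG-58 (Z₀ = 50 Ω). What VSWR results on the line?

Γ = (240 − 50)/(240 + 50) = 0.655
VSWR = (1 + 0.655)/(1 − 0.655)

VSWR ≈ 4.8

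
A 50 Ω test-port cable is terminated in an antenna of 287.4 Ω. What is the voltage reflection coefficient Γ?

Γ = 0.704

Γ = (Z_L − Z_0)/(Z_L + Z_0) = (287.4 − 50)/(287.4 + 50) = 237.4/337.4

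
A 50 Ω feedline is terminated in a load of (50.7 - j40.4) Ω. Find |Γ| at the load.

|Γ| ≈ 0.372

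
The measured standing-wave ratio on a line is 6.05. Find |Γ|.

|Γ| = (S − 1)/(S + 1) = (6.05 − 1)/(6.05 + 1) = 5.05/7.05

|Γ| ≈ 0.716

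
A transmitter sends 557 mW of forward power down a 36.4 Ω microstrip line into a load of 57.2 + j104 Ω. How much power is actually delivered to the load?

P_delivered ≈ 237 mW

|Γ| = |(20.8 + j104)/(93.6 + j104)| = 0.758
|Γ|² = 0.575
P_refl = |Γ|²·P_inc = 320 mW, P_del = (1 − |Γ|²)·P_inc = 237 mW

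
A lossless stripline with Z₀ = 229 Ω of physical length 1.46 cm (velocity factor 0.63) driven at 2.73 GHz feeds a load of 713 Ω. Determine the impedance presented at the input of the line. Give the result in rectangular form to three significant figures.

λ = v/f = 0.63·c / 2.73 GHz = 0.0692 m
βl = 2π·l/λ = 2π × 0.211 = 75.9°
tan(βl) = tan(75.9°) = 3.99
Z_in = Z_0·(Z_L + jZ_0·tanβl)/(Z_0 + jZ_L·tanβl)
     = 229·(713 + j913)/(229 + j2840)

Z_in ≈ 77.7 − j51.2 Ω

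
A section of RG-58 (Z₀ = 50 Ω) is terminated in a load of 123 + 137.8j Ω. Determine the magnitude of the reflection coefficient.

|Γ| ≈ 0.705

Γ = (Z_L − Z_0)/(Z_L + Z_0) = (73 + j137.8)/(173 + j137.8)
|Γ| = 156/221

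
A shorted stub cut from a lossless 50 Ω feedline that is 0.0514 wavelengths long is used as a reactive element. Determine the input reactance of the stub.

βl = 2π × 0.0514 = 18.5°
tan(βl) = 0.335
For a shorted stub, Z_in = jZ_0·tan(βl)

X_in ≈ 16.7 Ω (inductive)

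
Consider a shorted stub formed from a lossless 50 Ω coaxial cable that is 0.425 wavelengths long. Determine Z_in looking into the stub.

Z_in ≈ −j25.5 Ω

βl = 2π × 0.425 = 153°
tan(βl) = -0.51
For a shorted stub, Z_in = jZ_0·tan(βl)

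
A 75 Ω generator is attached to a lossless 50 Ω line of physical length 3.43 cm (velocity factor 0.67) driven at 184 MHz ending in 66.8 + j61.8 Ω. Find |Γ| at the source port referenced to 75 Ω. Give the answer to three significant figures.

|Γ| ≈ 0.343

λ = v/f = 0.67·c / 184 MHz = 1.09 m
βl = 2π·l/λ = 2π × 0.0314 = 11.3°
tan(βl) = 0.2
Z_in = Z_0·(Z_L + jZ_0·tanβl)/(Z_0 + jZ_L·tanβl) = 109 + j56.7 Ω
Γ_s = (Z_in − Z_s)/(Z_in + Z_s) = (33.8 + j56.7)/(184 + j56.7), |Γ_s| = 0.343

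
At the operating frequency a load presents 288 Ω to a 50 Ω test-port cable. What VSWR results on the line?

Γ = (288 − 50)/(288 + 50) = 0.704
VSWR = (1 + 0.704)/(1 − 0.704)

VSWR ≈ 5.76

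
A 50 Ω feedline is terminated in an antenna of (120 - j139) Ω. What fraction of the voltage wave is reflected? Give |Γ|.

Γ = (Z_L − Z_0)/(Z_L + Z_0) = (70 − j139)/(170 − j139)
|Γ| = 156/220

|Γ| ≈ 0.709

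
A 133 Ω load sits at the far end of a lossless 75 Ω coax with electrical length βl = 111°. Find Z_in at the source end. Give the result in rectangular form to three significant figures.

Z_in ≈ 46.4 + j18.8 Ω

tan(βl) = tan(111°) = -2.61
Z_in = Z_0·(Z_L + jZ_0·tanβl)/(Z_0 + jZ_L·tanβl)
     = 75·(133 − j195)/(75 − j346)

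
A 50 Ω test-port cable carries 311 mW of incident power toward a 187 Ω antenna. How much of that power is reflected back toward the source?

Γ = (187 − 50)/(187 + 50) = 0.578
|Γ|² = 0.334
P_refl = |Γ|²·P_inc = 104 mW, P_del = (1 − |Γ|²)·P_inc = 207 mW

P_reflected ≈ 104 mW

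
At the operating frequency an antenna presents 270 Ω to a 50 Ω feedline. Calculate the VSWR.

VSWR ≈ 5.4

For a purely resistive load, VSWR = R_L/Z_0 or Z_0/R_L (whichever > 1) = 270/50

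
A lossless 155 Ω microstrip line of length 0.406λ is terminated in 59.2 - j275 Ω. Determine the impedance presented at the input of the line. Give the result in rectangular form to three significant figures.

βl = 2π × 0.406 = 146°
tan(βl) = tan(146°) = -0.67
Z_in = Z_0·(Z_L + jZ_0·tanβl)/(Z_0 + jZ_L·tanβl)
     = 155·(59.2 − j379)/(-29.4 − j39.7)

Z_in ≈ 846 + j857 Ω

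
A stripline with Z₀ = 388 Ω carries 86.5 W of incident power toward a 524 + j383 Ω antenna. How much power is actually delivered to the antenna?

P_delivered ≈ 71.9 W

|Γ| = |(136 + j383)/(912 + j383)| = 0.411
|Γ|² = 0.169
P_refl = |Γ|²·P_inc = 14.6 W, P_del = (1 − |Γ|²)·P_inc = 71.9 W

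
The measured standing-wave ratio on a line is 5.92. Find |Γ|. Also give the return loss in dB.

|Γ| = (S − 1)/(S + 1) = (5.92 − 1)/(5.92 + 1) = 4.92/6.92
RL = −20·log₁₀|Γ| = −20·log₁₀(0.711)

|Γ| ≈ 0.711; return loss ≈ 2.96 dB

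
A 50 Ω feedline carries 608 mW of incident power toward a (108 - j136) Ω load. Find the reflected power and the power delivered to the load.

P_reflected ≈ 306 mW; P_delivered ≈ 302 mW

|Γ| = |(58 − j136)/(158 − j136)| = 0.709
|Γ|² = 0.503
P_refl = |Γ|²·P_inc = 306 mW, P_del = (1 − |Γ|²)·P_inc = 302 mW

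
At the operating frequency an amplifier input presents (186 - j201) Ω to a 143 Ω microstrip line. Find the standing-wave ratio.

VSWR ≈ 3.28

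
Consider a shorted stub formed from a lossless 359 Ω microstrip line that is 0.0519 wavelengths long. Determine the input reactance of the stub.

X_in ≈ 121 Ω (inductive)

βl = 2π × 0.0519 = 18.7°
tan(βl) = 0.338
For a shorted stub, Z_in = jZ_0·tan(βl)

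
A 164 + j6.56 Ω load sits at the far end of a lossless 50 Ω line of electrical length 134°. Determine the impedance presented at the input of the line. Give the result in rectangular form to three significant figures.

tan(βl) = tan(134°) = -1.04
Z_in = Z_0·(Z_L + jZ_0·tanβl)/(Z_0 + jZ_L·tanβl)
     = 50·(164 − j45.2)/(56.8 − j170)

Z_in ≈ 26.5 + j39.4 Ω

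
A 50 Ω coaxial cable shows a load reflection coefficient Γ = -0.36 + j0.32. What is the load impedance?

Z_L = Z_0·(1 + Γ)/(1 − Γ) = 50·(0.64 + j0.32)/(1.36 − j0.32)

Z_L ≈ 19.7 + j16.4 Ω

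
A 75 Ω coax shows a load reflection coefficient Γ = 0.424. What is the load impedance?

Z_L ≈ 185 Ω

Z_L = Z_0·(1 + Γ)/(1 − Γ) = 75·(1.42)/(0.576)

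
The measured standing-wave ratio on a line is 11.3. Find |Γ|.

|Γ| ≈ 0.837

|Γ| = (S − 1)/(S + 1) = (11.3 − 1)/(11.3 + 1) = 10.3/12.3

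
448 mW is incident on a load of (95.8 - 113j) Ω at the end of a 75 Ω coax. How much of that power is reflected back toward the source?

P_reflected ≈ 141 mW

|Γ| = |(20.8 − j113)/(170.8 − j113)| = 0.561
|Γ|² = 0.315
P_refl = |Γ|²·P_inc = 141 mW, P_del = (1 − |Γ|²)·P_inc = 307 mW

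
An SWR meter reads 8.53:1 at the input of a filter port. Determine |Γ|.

|Γ| ≈ 0.79

|Γ| = (S − 1)/(S + 1) = (8.53 − 1)/(8.53 + 1) = 7.53/9.53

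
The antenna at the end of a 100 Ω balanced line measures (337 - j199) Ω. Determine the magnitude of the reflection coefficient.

Γ = (Z_L − Z_0)/(Z_L + Z_0) = (237 − j199)/(437 − j199)
|Γ| = 309/480

|Γ| ≈ 0.644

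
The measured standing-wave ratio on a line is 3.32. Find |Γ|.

|Γ| = (S − 1)/(S + 1) = (3.32 − 1)/(3.32 + 1) = 2.32/4.32

|Γ| ≈ 0.537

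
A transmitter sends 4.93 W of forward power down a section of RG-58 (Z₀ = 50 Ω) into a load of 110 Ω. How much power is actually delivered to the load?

Γ = (110 − 50)/(110 + 50) = 0.375
|Γ|² = 0.141
P_refl = |Γ|²·P_inc = 0.693 W, P_del = (1 − |Γ|²)·P_inc = 4.24 W

P_delivered ≈ 4.24 W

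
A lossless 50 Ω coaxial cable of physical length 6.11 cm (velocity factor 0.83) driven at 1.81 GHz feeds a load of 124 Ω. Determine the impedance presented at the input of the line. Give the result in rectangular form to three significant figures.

λ = v/f = 0.83·c / 1.81 GHz = 0.138 m
βl = 2π·l/λ = 2π × 0.444 = 160°
tan(βl) = tan(160°) = -0.366
Z_in = Z_0·(Z_L + jZ_0·tanβl)/(Z_0 + jZ_L·tanβl)
     = 50·(124 − j18.3)/(50 − j45.4)

Z_in ≈ 77.1 + j51.7 Ω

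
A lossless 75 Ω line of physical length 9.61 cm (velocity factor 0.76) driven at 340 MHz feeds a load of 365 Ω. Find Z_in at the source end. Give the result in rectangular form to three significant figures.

Z_in ≈ 24.4 − j55.5 Ω

λ = v/f = 0.76·c / 340 MHz = 0.671 m
βl = 2π·l/λ = 2π × 0.143 = 51.6°
tan(βl) = tan(51.6°) = 1.26
Z_in = Z_0·(Z_L + jZ_0·tanβl)/(Z_0 + jZ_L·tanβl)
     = 75·(365 + j94.6)/(75 + j460)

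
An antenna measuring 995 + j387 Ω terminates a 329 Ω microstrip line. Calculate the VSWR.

Γ = (Z_L − Z_0)/(Z_L + Z_0) = (666 + j387)/(1324 + j387)
|Γ| = 770/1380 = 0.558
VSWR = (1 + |Γ|)/(1 − |Γ|) = 1.56/0.442

VSWR ≈ 3.53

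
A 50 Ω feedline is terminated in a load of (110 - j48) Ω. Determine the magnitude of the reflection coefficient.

Γ = (Z_L − Z_0)/(Z_L + Z_0) = (60 − j48)/(160 − j48)
|Γ| = 76.8/167

|Γ| ≈ 0.46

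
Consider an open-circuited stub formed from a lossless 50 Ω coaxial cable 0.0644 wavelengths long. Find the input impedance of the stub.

βl = 2π × 0.0644 = 23.2°
tan(βl) = 0.428
For an open-circuited stub, Z_in = −jZ_0·cot(βl) = −jZ_0/tan(βl)

Z_in ≈ −j117 Ω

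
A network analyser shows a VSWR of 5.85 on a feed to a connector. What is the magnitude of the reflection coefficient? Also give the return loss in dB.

|Γ| = (S − 1)/(S + 1) = (5.85 − 1)/(5.85 + 1) = 4.85/6.85
RL = −20·log₁₀|Γ| = −20·log₁₀(0.708)

|Γ| ≈ 0.708; return loss ≈ 3 dB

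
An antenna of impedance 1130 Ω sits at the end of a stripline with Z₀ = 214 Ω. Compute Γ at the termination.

Γ = 0.682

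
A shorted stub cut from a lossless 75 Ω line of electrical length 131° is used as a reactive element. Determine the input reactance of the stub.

tan(βl) = -1.15
For a shorted stub, Z_in = jZ_0·tan(βl)

X_in ≈ -86.3 Ω (capacitive)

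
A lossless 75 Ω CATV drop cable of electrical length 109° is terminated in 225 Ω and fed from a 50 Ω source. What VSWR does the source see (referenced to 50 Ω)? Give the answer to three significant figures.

tan(βl) = -2.9
Z_in = Z_0·(Z_L + jZ_0·tanβl)/(Z_0 + jZ_L·tanβl) = 27.6 + j22.7 Ω
Γ_s = (Z_in − Z_s)/(Z_in + Z_s) = (-22.4 + j22.7)/(77.6 + j22.7), |Γ_s| = 0.394
VSWR = (1 + |Γ_s|)/(1 − |Γ_s|)

VSWR ≈ 2.3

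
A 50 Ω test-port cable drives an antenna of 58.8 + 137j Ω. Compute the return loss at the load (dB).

RL ≈ 2.11 dB

Γ = (8.8 + j137)/(108.8 + j137), |Γ| = 0.785
RL = −20·log₁₀|Γ| = −20·log₁₀(0.785)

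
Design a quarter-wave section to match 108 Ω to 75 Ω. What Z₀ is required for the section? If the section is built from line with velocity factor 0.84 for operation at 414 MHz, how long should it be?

Z_qwt = √(Z_0·R_L) = √(75 × 108) = √8100
λ = 0.84·c/f = 0.609 m, so l = λ/4 = 0.152 m

Z_qwt ≈ 90 Ω; length ≈ 15.2 cm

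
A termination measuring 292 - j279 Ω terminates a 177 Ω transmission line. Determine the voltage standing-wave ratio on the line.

Γ = (Z_L − Z_0)/(Z_L + Z_0) = (115 − j279)/(469 − j279)
|Γ| = 302/546 = 0.553
VSWR = (1 + |Γ|)/(1 − |Γ|) = 1.55/0.447

VSWR ≈ 3.47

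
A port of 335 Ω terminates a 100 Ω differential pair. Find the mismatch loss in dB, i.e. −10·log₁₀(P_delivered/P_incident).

mismatch loss ≈ 1.5 dB

Γ = (335 − 100)/(335 + 100) = 0.54
|Γ|² = 0.292, so P_del/P_inc = 1 − |Γ|² = 0.708
ML = −10·log₁₀(1 − |Γ|²)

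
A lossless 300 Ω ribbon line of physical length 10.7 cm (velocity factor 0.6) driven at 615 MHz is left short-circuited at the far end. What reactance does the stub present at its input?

X_in ≈ -338 Ω (capacitive)

λ = v/f = 0.6·c / 615 MHz = 0.293 m
βl = 2π·l/λ = 2π × 0.366 = 132°
tan(βl) = -1.13
For a short-circuited stub, Z_in = jZ_0·tan(βl)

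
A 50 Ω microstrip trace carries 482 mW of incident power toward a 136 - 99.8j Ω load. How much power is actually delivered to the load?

P_delivered ≈ 294 mW

|Γ| = |(86 − j99.8)/(186 − j99.8)| = 0.624
|Γ|² = 0.39
P_refl = |Γ|²·P_inc = 188 mW, P_del = (1 − |Γ|²)·P_inc = 294 mW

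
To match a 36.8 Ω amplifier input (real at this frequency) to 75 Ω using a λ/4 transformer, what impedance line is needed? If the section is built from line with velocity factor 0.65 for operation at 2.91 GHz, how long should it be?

Z_qwt = √(Z_0·R_L) = √(75 × 36.8) = √2760
λ = 0.65·c/f = 0.067 m, so l = λ/4 = 0.0168 m

Z_qwt ≈ 52.5 Ω; length ≈ 1.68 cm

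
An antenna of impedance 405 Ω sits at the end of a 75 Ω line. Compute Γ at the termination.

Γ = (Z_L − Z_0)/(Z_L + Z_0) = (405 − 75)/(405 + 75) = 330/480

Γ = 0.688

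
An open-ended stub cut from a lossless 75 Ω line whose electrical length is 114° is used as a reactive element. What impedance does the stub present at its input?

Z_in ≈ +j33.4 Ω

tan(βl) = -2.25
For an open-ended stub, Z_in = −jZ_0·cot(βl) = −jZ_0/tan(βl)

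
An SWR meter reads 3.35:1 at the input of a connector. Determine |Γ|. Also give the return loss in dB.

|Γ| ≈ 0.54; return loss ≈ 5.35 dB

|Γ| = (S − 1)/(S + 1) = (3.35 − 1)/(3.35 + 1) = 2.35/4.35
RL = −20·log₁₀|Γ| = −20·log₁₀(0.54)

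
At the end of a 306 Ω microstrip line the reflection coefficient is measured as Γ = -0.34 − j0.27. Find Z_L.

Z_L = Z_0·(1 + Γ)/(1 − Γ) = 306·(0.66 − j0.27)/(1.34 + j0.27)

Z_L ≈ 133 − j88.4 Ω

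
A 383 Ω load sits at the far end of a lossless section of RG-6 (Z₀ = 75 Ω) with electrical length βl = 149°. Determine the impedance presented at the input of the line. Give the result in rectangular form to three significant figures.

tan(βl) = tan(149°) = -0.601
Z_in = Z_0·(Z_L + jZ_0·tanβl)/(Z_0 + jZ_L·tanβl)
     = 75·(383 − j45.1)/(75 − j230)

Z_in ≈ 50.1 + j109 Ω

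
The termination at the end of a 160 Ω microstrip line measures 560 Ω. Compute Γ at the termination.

Γ = (Z_L − Z_0)/(Z_L + Z_0) = (560 − 160)/(560 + 160) = 400/720

Γ = 0.556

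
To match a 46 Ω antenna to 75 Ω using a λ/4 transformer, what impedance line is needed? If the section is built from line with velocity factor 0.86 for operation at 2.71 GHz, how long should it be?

Z_qwt ≈ 58.7 Ω; length ≈ 2.38 cm

Z_qwt = √(Z_0·R_L) = √(75 × 46) = √3450
λ = 0.86·c/f = 0.0952 m, so l = λ/4 = 0.0238 m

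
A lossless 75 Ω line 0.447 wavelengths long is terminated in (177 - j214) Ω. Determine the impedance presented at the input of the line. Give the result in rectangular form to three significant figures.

βl = 2π × 0.447 = 161°
tan(βl) = tan(161°) = -0.346
Z_in = Z_0·(Z_L + jZ_0·tanβl)/(Z_0 + jZ_L·tanβl)
     = 75·(177 − j240)/(0.98 − j61.2)

Z_in ≈ 297 + j212 Ω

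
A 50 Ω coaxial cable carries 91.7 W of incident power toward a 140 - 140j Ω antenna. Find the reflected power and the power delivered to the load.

|Γ| = |(90 − j140)/(190 − j140)| = 0.705
|Γ|² = 0.497
P_refl = |Γ|²·P_inc = 45.6 W, P_del = (1 − |Γ|²)·P_inc = 46.1 W

P_reflected ≈ 45.6 W; P_delivered ≈ 46.1 W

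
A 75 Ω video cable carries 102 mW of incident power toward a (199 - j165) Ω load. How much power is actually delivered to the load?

P_delivered ≈ 59.5 mW

|Γ| = |(124 − j165)/(274 − j165)| = 0.645
|Γ|² = 0.416
P_refl = |Γ|²·P_inc = 42.5 mW, P_del = (1 − |Γ|²)·P_inc = 59.5 mW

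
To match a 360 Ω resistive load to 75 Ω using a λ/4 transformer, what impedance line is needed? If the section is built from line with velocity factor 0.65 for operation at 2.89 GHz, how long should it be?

Z_qwt ≈ 164 Ω; length ≈ 1.69 cm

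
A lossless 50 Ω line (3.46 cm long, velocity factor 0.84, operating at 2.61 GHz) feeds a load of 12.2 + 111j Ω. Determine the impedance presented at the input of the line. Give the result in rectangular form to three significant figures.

λ = v/f = 0.84·c / 2.61 GHz = 0.0966 m
βl = 2π·l/λ = 2π × 0.358 = 129°
tan(βl) = tan(129°) = -1.23
Z_in = Z_0·(Z_L + jZ_0·tanβl)/(Z_0 + jZ_L·tanβl)
     = 50·(12.2 + j49.3)/(187 − j15.1)

Z_in ≈ 2.19 + j13.3 Ω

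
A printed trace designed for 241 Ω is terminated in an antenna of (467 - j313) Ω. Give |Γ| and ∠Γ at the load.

Γ = (Z_L − Z_0)/(Z_L + Z_0) = (226 − j313)/(708 − j313)
|Γ| = 386/774 = 0.499

Γ ≈ 0.499 ∠ -30.3°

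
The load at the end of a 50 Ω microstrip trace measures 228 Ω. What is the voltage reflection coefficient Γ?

Γ = 0.64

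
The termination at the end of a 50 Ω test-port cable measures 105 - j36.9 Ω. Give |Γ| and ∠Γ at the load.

Γ = (Z_L − Z_0)/(Z_L + Z_0) = (55 − j36.9)/(155 − j36.9)
|Γ| = 66.2/159 = 0.416

Γ ≈ 0.416 ∠ -20.5°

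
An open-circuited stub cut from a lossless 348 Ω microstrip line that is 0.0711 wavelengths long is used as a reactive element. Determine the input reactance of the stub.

X_in ≈ -726 Ω (capacitive)

βl = 2π × 0.0711 = 25.6°
tan(βl) = 0.479
For an open-circuited stub, Z_in = −jZ_0·cot(βl) = −jZ_0/tan(βl)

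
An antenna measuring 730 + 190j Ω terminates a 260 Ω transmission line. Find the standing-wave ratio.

Γ = (Z_L − Z_0)/(Z_L + Z_0) = (470 + j190)/(990 + j190)
|Γ| = 507/1010 = 0.503
VSWR = (1 + |Γ|)/(1 − |Γ|) = 1.5/0.497

VSWR ≈ 3.02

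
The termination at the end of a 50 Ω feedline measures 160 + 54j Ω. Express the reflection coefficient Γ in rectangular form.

Γ = (Z_L − Z_0)/(Z_L + Z_0) = (110 + j54)/(210 + j54)

Γ ≈ 0.553 + j0.115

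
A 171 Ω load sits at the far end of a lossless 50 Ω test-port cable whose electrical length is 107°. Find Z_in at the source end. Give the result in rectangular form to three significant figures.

tan(βl) = tan(107°) = -3.27
Z_in = Z_0·(Z_L + jZ_0·tanβl)/(Z_0 + jZ_L·tanβl)
     = 50·(171 − j164)/(50 − j559)

Z_in ≈ 15.9 + j13.9 Ω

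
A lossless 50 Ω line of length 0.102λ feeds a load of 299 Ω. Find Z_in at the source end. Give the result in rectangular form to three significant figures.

Z_in ≈ 22.3 − j62 Ω

βl = 2π × 0.102 = 36.7°
tan(βl) = tan(36.7°) = 0.746
Z_in = Z_0·(Z_L + jZ_0·tanβl)/(Z_0 + jZ_L·tanβl)
     = 50·(299 + j37.3)/(50 + j223)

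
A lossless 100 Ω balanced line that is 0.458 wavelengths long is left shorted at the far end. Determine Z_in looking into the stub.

Z_in ≈ −j27 Ω

βl = 2π × 0.458 = 165°
tan(βl) = -0.27
For a shorted stub, Z_in = jZ_0·tan(βl)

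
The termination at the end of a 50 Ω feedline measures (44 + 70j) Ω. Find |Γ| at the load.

Γ = (Z_L − Z_0)/(Z_L + Z_0) = (-6 + j70)/(94 + j70)
|Γ| = 70.3/117

|Γ| ≈ 0.599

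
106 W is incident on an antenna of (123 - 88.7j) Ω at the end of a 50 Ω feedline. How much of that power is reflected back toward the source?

|Γ| = |(73 − j88.7)/(173 − j88.7)| = 0.591
|Γ|² = 0.349
P_refl = |Γ|²·P_inc = 37 W, P_del = (1 − |Γ|²)·P_inc = 69 W

P_reflected ≈ 37 W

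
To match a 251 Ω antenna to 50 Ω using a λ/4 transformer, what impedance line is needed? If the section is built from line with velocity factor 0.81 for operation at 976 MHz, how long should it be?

Z_qwt ≈ 112 Ω; length ≈ 6.22 cm

Z_qwt = √(Z_0·R_L) = √(50 × 251) = √12550
λ = 0.81·c/f = 0.249 m, so l = λ/4 = 0.0622 m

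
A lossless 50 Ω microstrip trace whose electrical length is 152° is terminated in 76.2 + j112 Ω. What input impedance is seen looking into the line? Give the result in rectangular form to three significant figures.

Z_in ≈ 17.9 + j45.6 Ω

tan(βl) = tan(152°) = -0.532
Z_in = Z_0·(Z_L + jZ_0·tanβl)/(Z_0 + jZ_L·tanβl)
     = 50·(76.2 + j85.4)/(110 − j40.5)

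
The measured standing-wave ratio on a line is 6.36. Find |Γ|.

|Γ| = (S − 1)/(S + 1) = (6.36 − 1)/(6.36 + 1) = 5.36/7.36

|Γ| ≈ 0.728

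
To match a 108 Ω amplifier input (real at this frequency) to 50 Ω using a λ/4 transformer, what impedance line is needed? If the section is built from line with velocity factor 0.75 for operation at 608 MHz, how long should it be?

Z_qwt = √(Z_0·R_L) = √(50 × 108) = √5400
λ = 0.75·c/f = 0.37 m, so l = λ/4 = 0.0925 m

Z_qwt ≈ 73.5 Ω; length ≈ 9.25 cm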